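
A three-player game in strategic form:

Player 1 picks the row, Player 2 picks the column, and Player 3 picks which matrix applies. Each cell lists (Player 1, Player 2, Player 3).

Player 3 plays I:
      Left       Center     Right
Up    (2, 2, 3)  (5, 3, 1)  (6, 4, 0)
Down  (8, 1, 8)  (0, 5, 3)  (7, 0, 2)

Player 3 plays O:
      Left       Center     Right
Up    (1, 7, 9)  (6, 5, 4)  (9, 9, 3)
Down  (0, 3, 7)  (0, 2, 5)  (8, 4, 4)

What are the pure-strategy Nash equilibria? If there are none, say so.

Player 1 against (Left, I): payoffs 2, 8 → best response Down.
Player 1 against (Left, O): payoffs 1, 0 → best response Up.
Player 1 against (Center, I): payoffs 5, 0 → best response Up.
Player 1 against (Center, O): payoffs 6, 0 → best response Up.
Player 1 against (Right, I): payoffs 6, 7 → best response Down.
Player 1 against (Right, O): payoffs 9, 8 → best response Up.
Player 2 against (Up, I): payoffs 2, 3, 4 → best response Right.
Player 2 against (Up, O): payoffs 7, 5, 9 → best response Right.
Player 2 against (Down, I): payoffs 1, 5, 0 → best response Center.
Player 2 against (Down, O): payoffs 3, 2, 4 → best response Right.
Player 3 against (Up, Left): payoffs 3, 9 → best response O.
Player 3 against (Up, Center): payoffs 1, 4 → best response O.
Player 3 against (Up, Right): payoffs 0, 3 → best response O.
Player 3 against (Down, Left): payoffs 8, 7 → best response I.
Player 3 against (Down, Center): payoffs 3, 5 → best response O.
Player 3 against (Down, Right): payoffs 2, 4 → best response O.
Mutual best responses: (Up, Right, O).

The unique pure-strategy Nash equilibrium is (Up, Right, O).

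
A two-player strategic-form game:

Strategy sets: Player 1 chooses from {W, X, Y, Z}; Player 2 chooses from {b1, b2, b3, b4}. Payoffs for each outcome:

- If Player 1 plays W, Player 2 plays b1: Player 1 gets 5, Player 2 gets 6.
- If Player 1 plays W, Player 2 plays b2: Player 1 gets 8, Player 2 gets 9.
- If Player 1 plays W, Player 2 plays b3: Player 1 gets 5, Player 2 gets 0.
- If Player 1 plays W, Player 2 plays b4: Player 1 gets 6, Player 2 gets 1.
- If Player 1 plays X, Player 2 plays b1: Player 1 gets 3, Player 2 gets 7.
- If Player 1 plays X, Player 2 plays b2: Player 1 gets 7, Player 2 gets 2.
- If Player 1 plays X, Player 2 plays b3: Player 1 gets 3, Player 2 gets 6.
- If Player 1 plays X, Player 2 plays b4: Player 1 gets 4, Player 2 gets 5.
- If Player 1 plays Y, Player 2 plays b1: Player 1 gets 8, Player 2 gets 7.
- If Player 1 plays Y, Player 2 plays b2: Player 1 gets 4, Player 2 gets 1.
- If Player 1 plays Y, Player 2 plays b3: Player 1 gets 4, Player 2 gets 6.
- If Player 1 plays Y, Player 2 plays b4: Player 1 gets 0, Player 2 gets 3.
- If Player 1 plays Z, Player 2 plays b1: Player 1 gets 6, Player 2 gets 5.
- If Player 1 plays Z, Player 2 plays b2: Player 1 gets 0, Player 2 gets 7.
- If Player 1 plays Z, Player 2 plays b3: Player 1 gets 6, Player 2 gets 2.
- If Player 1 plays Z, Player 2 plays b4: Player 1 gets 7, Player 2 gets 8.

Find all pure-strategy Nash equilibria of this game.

Pure-strategy Nash equilibria: (W, b2); (Y, b1); (Z, b4)

Player 1 against b1: payoffs 5, 3, 8, 6 → best response Y.
Player 1 against b2: payoffs 8, 7, 4, 0 → best response W.
Player 1 against b3: payoffs 5, 3, 4, 6 → best response Z.
Player 1 against b4: payoffs 6, 4, 0, 7 → best response Z.
Player 2 against W: payoffs 6, 9, 0, 1 → best response b2.
Player 2 against X: payoffs 7, 2, 6, 5 → best response b1.
Player 2 against Y: payoffs 7, 1, 6, 3 → best response b1.
Player 2 against Z: payoffs 5, 7, 2, 8 → best response b4.
Mutual best responses: (W, b2); (Y, b1); (Z, b4).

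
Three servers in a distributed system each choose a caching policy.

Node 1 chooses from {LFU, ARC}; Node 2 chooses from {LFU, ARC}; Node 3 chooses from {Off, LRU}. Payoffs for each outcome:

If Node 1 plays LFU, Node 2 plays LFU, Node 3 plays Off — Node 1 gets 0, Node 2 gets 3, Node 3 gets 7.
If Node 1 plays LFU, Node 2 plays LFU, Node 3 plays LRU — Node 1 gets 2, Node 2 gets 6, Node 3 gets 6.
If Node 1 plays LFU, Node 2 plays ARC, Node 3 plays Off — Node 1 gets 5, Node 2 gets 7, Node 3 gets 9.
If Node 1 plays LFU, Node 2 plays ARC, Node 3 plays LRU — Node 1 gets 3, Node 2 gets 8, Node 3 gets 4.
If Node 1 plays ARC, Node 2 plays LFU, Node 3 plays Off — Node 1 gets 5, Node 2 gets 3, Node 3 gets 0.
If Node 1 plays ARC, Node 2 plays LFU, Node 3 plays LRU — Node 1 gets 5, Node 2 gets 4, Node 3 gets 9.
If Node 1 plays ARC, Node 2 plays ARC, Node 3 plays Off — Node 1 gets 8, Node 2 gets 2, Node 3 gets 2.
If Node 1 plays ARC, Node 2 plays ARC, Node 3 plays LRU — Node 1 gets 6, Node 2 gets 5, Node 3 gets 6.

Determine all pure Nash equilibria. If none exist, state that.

Pure NE: (ARC, ARC, LRU)

Mark each player's best response to every combination of opponents' strategies; a profile where every player is best-responding is a pure Nash equilibrium.
Node 1 against (LFU, Off): payoffs 0, 5 → best response ARC.
Node 1 against (LFU, LRU): payoffs 2, 5 → best response ARC.
Node 1 against (ARC, Off): payoffs 5, 8 → best response ARC.
Node 1 against (ARC, LRU): payoffs 3, 6 → best response ARC.
Node 2 against (LFU, Off): payoffs 3, 7 → best response ARC.
Node 2 against (LFU, LRU): payoffs 6, 8 → best response ARC.
Node 2 against (ARC, Off): payoffs 3, 2 → best response LFU.
Node 2 against (ARC, LRU): payoffs 4, 5 → best response ARC.
Node 3 against (LFU, LFU): payoffs 7, 6 → best response Off.
Node 3 against (LFU, ARC): payoffs 9, 4 → best response Off.
Node 3 against (ARC, LFU): payoffs 0, 9 → best response LRU.
Node 3 against (ARC, ARC): payoffs 2, 6 → best response LRU.
Mutual best responses: (ARC, ARC, LRU).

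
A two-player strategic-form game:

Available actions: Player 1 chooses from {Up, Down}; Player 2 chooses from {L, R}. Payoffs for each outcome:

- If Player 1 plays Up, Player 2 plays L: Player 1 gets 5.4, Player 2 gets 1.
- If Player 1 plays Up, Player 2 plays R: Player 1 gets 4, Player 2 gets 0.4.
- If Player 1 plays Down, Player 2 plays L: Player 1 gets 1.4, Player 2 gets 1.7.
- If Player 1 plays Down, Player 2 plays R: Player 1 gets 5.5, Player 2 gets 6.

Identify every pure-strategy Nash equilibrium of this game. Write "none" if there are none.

(Up, L); (Down, R)

(Up, L): Player 1 gets 5.4, best alternative 1.4; Player 2 gets 1, best alternative 0.4. No profitable deviation — NE.
(Up, R): Player 1 can switch to Down (4 → 5.5). Not NE.
(Down, L): Player 1 can switch to Up (1.4 → 5.4). Not NE.
(Down, R): Player 1 gets 5.5, best alternative 4; Player 2 gets 6, best alternative 1.7. No profitable deviation — NE.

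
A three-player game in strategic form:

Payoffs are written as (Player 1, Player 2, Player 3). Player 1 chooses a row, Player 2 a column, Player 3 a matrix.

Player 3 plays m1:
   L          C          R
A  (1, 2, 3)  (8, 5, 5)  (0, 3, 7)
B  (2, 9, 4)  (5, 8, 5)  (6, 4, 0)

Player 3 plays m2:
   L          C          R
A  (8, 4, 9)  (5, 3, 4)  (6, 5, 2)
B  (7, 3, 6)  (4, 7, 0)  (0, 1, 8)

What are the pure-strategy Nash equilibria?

The unique pure-strategy Nash equilibrium is (A, C, m1).

Player 1 against (L, m1): payoffs 1, 2 → best response B.
Player 1 against (L, m2): payoffs 8, 7 → best response A.
Player 1 against (C, m1): payoffs 8, 5 → best response A.
Player 1 against (C, m2): payoffs 5, 4 → best response A.
Player 1 against (R, m1): payoffs 0, 6 → best response B.
Player 1 against (R, m2): payoffs 6, 0 → best response A.
Player 2 against (A, m1): payoffs 2, 5, 3 → best response C.
Player 2 against (A, m2): payoffs 4, 3, 5 → best response R.
Player 2 against (B, m1): payoffs 9, 8, 4 → best response L.
Player 2 against (B, m2): payoffs 3, 7, 1 → best response C.
Player 3 against (A, L): payoffs 3, 9 → best response m2.
Player 3 against (A, C): payoffs 5, 4 → best response m1.
Player 3 against (A, R): payoffs 7, 2 → best response m1.
Player 3 against (B, L): payoffs 4, 6 → best response m2.
Player 3 against (B, C): payoffs 5, 0 → best response m1.
Player 3 against (B, R): payoffs 0, 8 → best response m2.
Mutual best responses: (A, C, m1).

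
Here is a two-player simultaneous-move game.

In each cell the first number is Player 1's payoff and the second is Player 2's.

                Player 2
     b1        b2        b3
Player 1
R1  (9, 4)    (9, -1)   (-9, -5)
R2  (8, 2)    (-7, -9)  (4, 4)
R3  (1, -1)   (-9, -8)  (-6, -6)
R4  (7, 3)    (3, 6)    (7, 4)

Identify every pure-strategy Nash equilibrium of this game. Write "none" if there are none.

Check each profile: it is a Nash equilibrium iff no player can strictly gain by switching unilaterally.
(R1, b1): Player 1 gets 9, best alternative 8; Player 2 gets 4, best alternative -1. No profitable deviation — NE.
(R1, b2): Player 2 can switch to b1 (-1 → 4). Not NE.
(R1, b3): Player 1 can switch to R2 (-9 → 4). Not NE.
(R2, b1): Player 1 can switch to R1 (8 → 9). Not NE.
(R2, b2): Player 1 can switch to R1 (-7 → 9). Not NE.
(R2, b3): Player 1 can switch to R4 (4 → 7). Not NE.
(R3, b1): Player 1 can switch to R1 (1 → 9). Not NE.
(R3, b2): Player 1 can switch to R1 (-9 → 9). Not NE.
(R3, b3): Player 1 can switch to R2 (-6 → 4). Not NE.
(The remaining 3 profiles each have a profitable deviation by the same check.)

(R1, b1)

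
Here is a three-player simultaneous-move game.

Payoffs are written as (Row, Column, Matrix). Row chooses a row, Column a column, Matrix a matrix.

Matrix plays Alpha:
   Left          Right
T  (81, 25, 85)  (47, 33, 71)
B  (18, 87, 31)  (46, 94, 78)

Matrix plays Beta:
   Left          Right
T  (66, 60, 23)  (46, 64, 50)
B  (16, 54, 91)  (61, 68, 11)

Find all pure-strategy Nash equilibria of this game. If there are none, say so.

The unique pure-strategy Nash equilibrium is (T, Right, Alpha).

Row against (Left, Alpha): payoffs 81, 18 → best response T.
Row against (Left, Beta): payoffs 66, 16 → best response T.
Row against (Right, Alpha): payoffs 47, 46 → best response T.
Row against (Right, Beta): payoffs 46, 61 → best response B.
Column against (T, Alpha): payoffs 25, 33 → best response Right.
Column against (T, Beta): payoffs 60, 64 → best response Right.
Column against (B, Alpha): payoffs 87, 94 → best response Right.
Column against (B, Beta): payoffs 54, 68 → best response Right.
Matrix against (T, Left): payoffs 85, 23 → best response Alpha.
Matrix against (T, Right): payoffs 71, 50 → best response Alpha.
Matrix against (B, Left): payoffs 31, 91 → best response Beta.
Matrix against (B, Right): payoffs 78, 11 → best response Alpha.
Mutual best responses: (T, Right, Alpha).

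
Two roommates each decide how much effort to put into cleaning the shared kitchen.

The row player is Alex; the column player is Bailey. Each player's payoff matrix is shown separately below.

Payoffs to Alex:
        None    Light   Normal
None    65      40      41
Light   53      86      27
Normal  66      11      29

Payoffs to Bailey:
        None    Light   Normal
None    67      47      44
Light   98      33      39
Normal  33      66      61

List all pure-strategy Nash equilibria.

This game has no pure Nash equilibrium.

Alex against None: payoffs 65, 53, 66 → best response Normal.
Alex against Light: payoffs 40, 86, 11 → best response Light.
Alex against Normal: payoffs 41, 27, 29 → best response None.
Bailey against None: payoffs 67, 47, 44 → best response None.
Bailey against Light: payoffs 98, 33, 39 → best response None.
Bailey against Normal: payoffs 33, 66, 61 → best response Light.
No profile is a mutual best response for all players.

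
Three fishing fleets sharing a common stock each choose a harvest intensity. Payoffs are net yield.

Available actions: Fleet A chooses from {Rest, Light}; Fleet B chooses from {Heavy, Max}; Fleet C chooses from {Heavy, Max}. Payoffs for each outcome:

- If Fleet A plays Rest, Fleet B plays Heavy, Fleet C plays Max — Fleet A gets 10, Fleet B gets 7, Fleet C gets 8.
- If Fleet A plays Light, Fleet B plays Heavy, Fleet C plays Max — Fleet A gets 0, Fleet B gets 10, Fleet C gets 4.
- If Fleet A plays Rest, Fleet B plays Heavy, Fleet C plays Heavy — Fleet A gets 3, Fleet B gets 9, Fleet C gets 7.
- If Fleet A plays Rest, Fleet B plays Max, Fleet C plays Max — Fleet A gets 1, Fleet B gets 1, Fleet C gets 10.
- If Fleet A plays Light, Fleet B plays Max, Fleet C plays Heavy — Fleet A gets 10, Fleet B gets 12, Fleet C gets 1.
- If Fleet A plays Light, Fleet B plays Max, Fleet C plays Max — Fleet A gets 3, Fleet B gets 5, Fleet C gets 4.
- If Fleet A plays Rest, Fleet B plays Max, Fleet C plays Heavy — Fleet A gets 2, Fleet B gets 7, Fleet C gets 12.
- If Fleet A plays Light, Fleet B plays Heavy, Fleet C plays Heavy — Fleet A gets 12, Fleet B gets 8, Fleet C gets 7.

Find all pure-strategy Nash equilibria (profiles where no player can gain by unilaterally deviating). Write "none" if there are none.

(Rest, Heavy, Max)

(Rest, Heavy, Heavy): Fleet A can switch to Light (3 → 12). Not NE.
(Rest, Heavy, Max): Fleet A gets 10, best alternative 0; Fleet B gets 7, best alternative 1; Fleet C gets 8, best alternative 7. No profitable deviation — NE.
(Rest, Max, Heavy): Fleet A can switch to Light (2 → 10). Not NE.
(Rest, Max, Max): Fleet A can switch to Light (1 → 3). Not NE.
(Light, Heavy, Heavy): Fleet B can switch to Max (8 → 12). Not NE.
(Light, Heavy, Max): Fleet A can switch to Rest (0 → 10). Not NE.
(Light, Max, Heavy): Fleet C can switch to Max (1 → 4). Not NE.
(Light, Max, Max): Fleet B can switch to Heavy (5 → 10). Not NE.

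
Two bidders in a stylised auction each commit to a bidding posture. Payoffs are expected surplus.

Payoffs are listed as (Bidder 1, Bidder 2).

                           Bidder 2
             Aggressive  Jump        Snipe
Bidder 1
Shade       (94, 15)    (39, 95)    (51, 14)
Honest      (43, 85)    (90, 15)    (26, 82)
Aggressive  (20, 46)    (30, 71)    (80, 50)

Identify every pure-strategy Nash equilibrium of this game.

There is no pure-strategy Nash equilibrium.

Mark each player's best response to every combination of opponents' strategies; a profile where every player is best-responding is a pure Nash equilibrium.
Bidder 1 against Aggressive: payoffs 94, 43, 20 → best response Shade.
Bidder 1 against Jump: payoffs 39, 90, 30 → best response Honest.
Bidder 1 against Snipe: payoffs 51, 26, 80 → best response Aggressive.
Bidder 2 against Shade: payoffs 15, 95, 14 → best response Jump.
Bidder 2 against Honest: payoffs 85, 15, 82 → best response Aggressive.
Bidder 2 against Aggressive: payoffs 46, 71, 50 → best response Jump.
No profile is a mutual best response for all players.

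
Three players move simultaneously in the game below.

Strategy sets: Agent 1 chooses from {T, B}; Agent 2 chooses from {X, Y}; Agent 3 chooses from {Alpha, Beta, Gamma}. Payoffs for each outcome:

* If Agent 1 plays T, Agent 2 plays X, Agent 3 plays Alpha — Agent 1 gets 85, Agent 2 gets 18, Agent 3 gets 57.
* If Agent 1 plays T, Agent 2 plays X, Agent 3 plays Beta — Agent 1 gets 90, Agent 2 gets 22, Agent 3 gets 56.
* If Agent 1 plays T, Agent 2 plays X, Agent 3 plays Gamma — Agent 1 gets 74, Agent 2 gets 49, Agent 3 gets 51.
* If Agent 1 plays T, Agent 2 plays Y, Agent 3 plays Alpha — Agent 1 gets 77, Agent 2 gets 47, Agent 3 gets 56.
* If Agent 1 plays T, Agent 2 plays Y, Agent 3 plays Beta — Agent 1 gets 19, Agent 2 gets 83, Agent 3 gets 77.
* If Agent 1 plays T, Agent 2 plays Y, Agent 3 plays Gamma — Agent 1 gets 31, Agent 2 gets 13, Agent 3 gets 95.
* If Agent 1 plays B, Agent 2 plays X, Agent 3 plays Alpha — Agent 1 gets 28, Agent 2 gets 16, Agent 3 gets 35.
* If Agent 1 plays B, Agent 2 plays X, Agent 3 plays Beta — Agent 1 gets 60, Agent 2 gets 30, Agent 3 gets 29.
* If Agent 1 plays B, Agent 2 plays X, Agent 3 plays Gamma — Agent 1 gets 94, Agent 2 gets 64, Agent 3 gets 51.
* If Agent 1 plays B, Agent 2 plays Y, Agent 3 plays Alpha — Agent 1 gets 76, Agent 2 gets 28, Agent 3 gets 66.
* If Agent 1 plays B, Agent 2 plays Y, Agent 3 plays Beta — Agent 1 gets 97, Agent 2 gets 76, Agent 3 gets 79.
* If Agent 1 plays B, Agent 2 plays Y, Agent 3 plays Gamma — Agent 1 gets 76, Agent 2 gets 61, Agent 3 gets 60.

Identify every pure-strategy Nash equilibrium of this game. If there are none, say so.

For each player, find the best response to each opponent profile; mutual best responses are the pure NE.
Agent 1 against (X, Alpha): payoffs 85, 28 → best response T.
Agent 1 against (X, Beta): payoffs 90, 60 → best response T.
Agent 1 against (X, Gamma): payoffs 74, 94 → best response B.
Agent 1 against (Y, Alpha): payoffs 77, 76 → best response T.
Agent 1 against (Y, Beta): payoffs 19, 97 → best response B.
Agent 1 against (Y, Gamma): payoffs 31, 76 → best response B.
Agent 2 against (T, Alpha): payoffs 18, 47 → best response Y.
Agent 2 against (T, Beta): payoffs 22, 83 → best response Y.
Agent 2 against (T, Gamma): payoffs 49, 13 → best response X.
Agent 2 against (B, Alpha): payoffs 16, 28 → best response Y.
Agent 2 against (B, Beta): payoffs 30, 76 → best response Y.
Agent 2 against (B, Gamma): payoffs 64, 61 → best response X.
Agent 3 against (T, X): payoffs 57, 56, 51 → best response Alpha.
Agent 3 against (T, Y): payoffs 56, 77, 95 → best response Gamma.
Agent 3 against (B, X): payoffs 35, 29, 51 → best response Gamma.
Agent 3 against (B, Y): payoffs 66, 79, 60 → best response Beta.
Mutual best responses: (B, X, Gamma); (B, Y, Beta).

The pure Nash equilibria are (B, X, Gamma) and (B, Y, Beta).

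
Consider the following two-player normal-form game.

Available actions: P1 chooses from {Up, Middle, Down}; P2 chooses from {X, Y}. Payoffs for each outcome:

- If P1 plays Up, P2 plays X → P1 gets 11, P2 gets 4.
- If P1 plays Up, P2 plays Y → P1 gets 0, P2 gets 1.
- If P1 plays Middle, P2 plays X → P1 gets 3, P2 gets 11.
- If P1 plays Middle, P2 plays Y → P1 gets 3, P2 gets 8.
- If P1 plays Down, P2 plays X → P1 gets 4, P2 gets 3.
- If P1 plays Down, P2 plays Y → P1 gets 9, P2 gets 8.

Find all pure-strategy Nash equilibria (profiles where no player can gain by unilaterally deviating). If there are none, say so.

(Up, X), (Down, Y)

Mark each player's best response to every combination of opponents' strategies; a profile where every player is best-responding is a pure Nash equilibrium.
P1 against X: payoffs 11, 3, 4 → best response Up.
P1 against Y: payoffs 0, 3, 9 → best response Down.
P2 against Up: payoffs 4, 1 → best response X.
P2 against Middle: payoffs 11, 8 → best response X.
P2 against Down: payoffs 3, 8 → best response Y.
Mutual best responses: (Up, X); (Down, Y).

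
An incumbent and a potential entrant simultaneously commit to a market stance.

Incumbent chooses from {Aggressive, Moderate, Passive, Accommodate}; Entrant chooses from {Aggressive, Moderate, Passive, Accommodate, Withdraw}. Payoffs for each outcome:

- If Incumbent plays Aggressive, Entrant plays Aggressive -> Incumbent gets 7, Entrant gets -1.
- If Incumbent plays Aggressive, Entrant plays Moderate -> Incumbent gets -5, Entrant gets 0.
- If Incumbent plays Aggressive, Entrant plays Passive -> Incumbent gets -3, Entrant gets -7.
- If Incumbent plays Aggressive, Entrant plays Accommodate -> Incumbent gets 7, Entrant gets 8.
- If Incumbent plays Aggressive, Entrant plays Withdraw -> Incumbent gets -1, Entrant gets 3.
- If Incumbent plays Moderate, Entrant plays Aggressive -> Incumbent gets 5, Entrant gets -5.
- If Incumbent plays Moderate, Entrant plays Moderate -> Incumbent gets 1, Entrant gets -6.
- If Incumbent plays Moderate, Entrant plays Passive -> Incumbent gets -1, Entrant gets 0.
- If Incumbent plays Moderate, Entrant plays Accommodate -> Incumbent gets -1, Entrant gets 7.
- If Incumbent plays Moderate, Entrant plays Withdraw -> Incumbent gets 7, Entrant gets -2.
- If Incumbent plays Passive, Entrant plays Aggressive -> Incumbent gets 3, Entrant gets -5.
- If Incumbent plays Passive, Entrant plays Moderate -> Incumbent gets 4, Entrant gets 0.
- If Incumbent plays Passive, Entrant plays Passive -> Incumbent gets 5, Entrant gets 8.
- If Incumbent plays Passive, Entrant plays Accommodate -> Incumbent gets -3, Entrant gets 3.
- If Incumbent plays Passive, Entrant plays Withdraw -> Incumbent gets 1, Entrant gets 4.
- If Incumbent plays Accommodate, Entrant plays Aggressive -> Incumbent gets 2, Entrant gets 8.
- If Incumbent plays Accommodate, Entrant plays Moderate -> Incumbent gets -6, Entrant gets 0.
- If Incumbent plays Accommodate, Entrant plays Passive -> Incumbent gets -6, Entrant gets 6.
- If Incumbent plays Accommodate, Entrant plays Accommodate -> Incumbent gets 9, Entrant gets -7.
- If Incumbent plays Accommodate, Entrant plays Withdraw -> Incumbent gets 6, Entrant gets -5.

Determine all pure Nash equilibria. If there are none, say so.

(Aggressive, Aggressive): Entrant can switch to Moderate (-1 → 0). Not NE.
(Aggressive, Moderate): Incumbent can switch to Moderate (-5 → 1). Not NE.
(Aggressive, Passive): Incumbent can switch to Moderate (-3 → -1). Not NE.
(Aggressive, Accommodate): Incumbent can switch to Accommodate (7 → 9). Not NE.
(Aggressive, Withdraw): Incumbent can switch to Moderate (-1 → 7). Not NE.
(Moderate, Aggressive): Incumbent can switch to Aggressive (5 → 7). Not NE.
(Moderate, Moderate): Incumbent can switch to Passive (1 → 4). Not NE.
(Moderate, Passive): Incumbent can switch to Passive (-1 → 5). Not NE.
(Moderate, Accommodate): Incumbent can switch to Aggressive (-1 → 7). Not NE.
(Moderate, Withdraw): Entrant can switch to Passive (-2 → 0). Not NE.
(Passive, Aggressive): Incumbent can switch to Aggressive (3 → 7). Not NE.
(Passive, Moderate): Entrant can switch to Passive (0 → 8). Not NE.
(Passive, Passive): Incumbent gets 5, best alternative -1; Entrant gets 8, best alternative 4. No profitable deviation — NE.
(The remaining 7 profiles each have a profitable deviation by the same check.)

Pure NE: (Passive, Passive)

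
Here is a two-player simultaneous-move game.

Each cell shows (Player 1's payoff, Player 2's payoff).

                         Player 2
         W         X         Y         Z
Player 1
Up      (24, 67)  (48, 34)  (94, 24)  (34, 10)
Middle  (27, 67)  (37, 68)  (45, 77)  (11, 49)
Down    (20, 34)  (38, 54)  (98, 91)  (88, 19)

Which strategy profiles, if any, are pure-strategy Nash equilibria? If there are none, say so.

(Up, W): Player 1 can switch to Middle (24 → 27). Not NE.
(Up, X): Player 2 can switch to W (34 → 67). Not NE.
(Up, Y): Player 1 can switch to Down (94 → 98). Not NE.
(Up, Z): Player 1 can switch to Down (34 → 88). Not NE.
(Middle, W): Player 2 can switch to X (67 → 68). Not NE.
(Middle, X): Player 1 can switch to Up (37 → 48). Not NE.
(Middle, Y): Player 1 can switch to Up (45 → 94). Not NE.
(Middle, Z): Player 1 can switch to Up (11 → 34). Not NE.
(Down, Y): Player 1 gets 98, best alternative 94; Player 2 gets 91, best alternative 54. No profitable deviation — NE.
(The remaining 3 profiles each have a profitable deviation by the same check.)

Pure NE: (Down, Y)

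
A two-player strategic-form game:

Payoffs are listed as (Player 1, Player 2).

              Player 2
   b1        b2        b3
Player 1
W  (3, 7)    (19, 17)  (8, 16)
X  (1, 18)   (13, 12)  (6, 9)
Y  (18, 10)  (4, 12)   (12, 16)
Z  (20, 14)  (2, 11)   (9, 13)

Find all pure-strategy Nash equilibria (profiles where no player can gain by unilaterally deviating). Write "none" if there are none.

The pure Nash equilibria are (W, b2) and (Y, b3) and (Z, b1).

For each strategy profile, look for a profitable unilateral deviation.
(W, b1): Player 1 can switch to Y (3 → 18). Not NE.
(W, b2): Player 1 gets 19, best alternative 13; Player 2 gets 17, best alternative 16. No profitable deviation — NE.
(W, b3): Player 1 can switch to Y (8 → 12). Not NE.
(X, b1): Player 1 can switch to W (1 → 3). Not NE.
(X, b2): Player 1 can switch to W (13 → 19). Not NE.
(X, b3): Player 1 can switch to W (6 → 8). Not NE.
(Y, b1): Player 1 can switch to Z (18 → 20). Not NE.
(Y, b3): Player 1 gets 12, best alternative 9; Player 2 gets 16, best alternative 12. No profitable deviation — NE.
(Z, b1): Player 1 gets 20, best alternative 18; Player 2 gets 14, best alternative 13. No profitable deviation — NE.
(The remaining 3 profiles each have a profitable deviation by the same check.)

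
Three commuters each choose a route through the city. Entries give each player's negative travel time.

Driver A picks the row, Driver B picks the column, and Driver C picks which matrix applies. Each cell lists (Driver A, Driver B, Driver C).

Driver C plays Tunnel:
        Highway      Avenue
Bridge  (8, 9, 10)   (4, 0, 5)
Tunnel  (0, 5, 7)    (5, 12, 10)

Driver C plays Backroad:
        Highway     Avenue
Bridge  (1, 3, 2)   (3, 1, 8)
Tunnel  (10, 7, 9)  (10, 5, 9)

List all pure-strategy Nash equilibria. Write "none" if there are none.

(Bridge, Highway, Tunnel) and (Tunnel, Highway, Backroad) and (Tunnel, Avenue, Tunnel)

Driver A against (Highway, Tunnel): payoffs 8, 0 → best response Bridge.
Driver A against (Highway, Backroad): payoffs 1, 10 → best response Tunnel.
Driver A against (Avenue, Tunnel): payoffs 4, 5 → best response Tunnel.
Driver A against (Avenue, Backroad): payoffs 3, 10 → best response Tunnel.
Driver B against (Bridge, Tunnel): payoffs 9, 0 → best response Highway.
Driver B against (Bridge, Backroad): payoffs 3, 1 → best response Highway.
Driver B against (Tunnel, Tunnel): payoffs 5, 12 → best response Avenue.
Driver B against (Tunnel, Backroad): payoffs 7, 5 → best response Highway.
Driver C against (Bridge, Highway): payoffs 10, 2 → best response Tunnel.
Driver C against (Bridge, Avenue): payoffs 5, 8 → best response Backroad.
Driver C against (Tunnel, Highway): payoffs 7, 9 → best response Backroad.
Driver C against (Tunnel, Avenue): payoffs 10, 9 → best response Tunnel.
Mutual best responses: (Bridge, Highway, Tunnel); (Tunnel, Highway, Backroad); (Tunnel, Avenue, Tunnel).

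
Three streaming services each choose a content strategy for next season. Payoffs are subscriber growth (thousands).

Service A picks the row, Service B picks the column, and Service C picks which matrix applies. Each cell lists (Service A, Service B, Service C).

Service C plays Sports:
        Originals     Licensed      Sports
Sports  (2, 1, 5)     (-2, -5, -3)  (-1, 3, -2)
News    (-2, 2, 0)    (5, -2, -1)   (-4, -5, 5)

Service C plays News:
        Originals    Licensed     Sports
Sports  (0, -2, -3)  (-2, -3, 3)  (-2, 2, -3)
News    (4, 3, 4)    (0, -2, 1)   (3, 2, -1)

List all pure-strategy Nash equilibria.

Pure-strategy Nash equilibria: (Sports, Sports, Sports); (News, Originals, News)

For each player, find the best response to each opponent profile; mutual best responses are the pure NE.
Service A against (Originals, Sports): payoffs 2, -2 → best response Sports.
Service A against (Originals, News): payoffs 0, 4 → best response News.
Service A against (Licensed, Sports): payoffs -2, 5 → best response News.
Service A against (Licensed, News): payoffs -2, 0 → best response News.
Service A against (Sports, Sports): payoffs -1, -4 → best response Sports.
Service A against (Sports, News): payoffs -2, 3 → best response News.
Service B against (Sports, Sports): payoffs 1, -5, 3 → best response Sports.
Service B against (Sports, News): payoffs -2, -3, 2 → best response Sports.
Service B against (News, Sports): payoffs 2, -2, -5 → best response Originals.
Service B against (News, News): payoffs 3, -2, 2 → best response Originals.
Service C against (Sports, Originals): payoffs 5, -3 → best response Sports.
Service C against (Sports, Licensed): payoffs -3, 3 → best response News.
Service C against (Sports, Sports): payoffs -2, -3 → best response Sports.
Service C against (News, Originals): payoffs 0, 4 → best response News.
Service C against (News, Licensed): payoffs -1, 1 → best response News.
Service C against (News, Sports): payoffs 5, -1 → best response Sports.
Mutual best responses: (Sports, Sports, Sports); (News, Originals, News).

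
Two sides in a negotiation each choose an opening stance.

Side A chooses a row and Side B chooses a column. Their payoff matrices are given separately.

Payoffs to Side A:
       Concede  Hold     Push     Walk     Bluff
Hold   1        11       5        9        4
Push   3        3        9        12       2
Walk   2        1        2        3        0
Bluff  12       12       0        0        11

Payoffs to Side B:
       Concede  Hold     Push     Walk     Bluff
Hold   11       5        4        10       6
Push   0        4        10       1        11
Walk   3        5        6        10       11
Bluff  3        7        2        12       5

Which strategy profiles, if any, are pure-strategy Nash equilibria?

(Hold, Concede): Side A can switch to Push (1 → 3). Not NE.
(Hold, Hold): Side A can switch to Bluff (11 → 12). Not NE.
(Hold, Push): Side A can switch to Push (5 → 9). Not NE.
(Hold, Walk): Side A can switch to Push (9 → 12). Not NE.
(Hold, Bluff): Side A can switch to Bluff (4 → 11). Not NE.
(Push, Concede): Side A can switch to Bluff (3 → 12). Not NE.
(Push, Hold): Side A can switch to Hold (3 → 11). Not NE.
(Push, Push): Side B can switch to Bluff (10 → 11). Not NE.
(Push, Walk): Side B can switch to Hold (1 → 4). Not NE.
(Push, Bluff): Side A can switch to Hold (2 → 4). Not NE.
(Walk, Concede): Side A can switch to Push (2 → 3). Not NE.
(Walk, Hold): Side A can switch to Hold (1 → 11). Not NE.
(The remaining 8 profiles each have a profitable deviation by the same check.)

There is no pure-strategy Nash equilibrium.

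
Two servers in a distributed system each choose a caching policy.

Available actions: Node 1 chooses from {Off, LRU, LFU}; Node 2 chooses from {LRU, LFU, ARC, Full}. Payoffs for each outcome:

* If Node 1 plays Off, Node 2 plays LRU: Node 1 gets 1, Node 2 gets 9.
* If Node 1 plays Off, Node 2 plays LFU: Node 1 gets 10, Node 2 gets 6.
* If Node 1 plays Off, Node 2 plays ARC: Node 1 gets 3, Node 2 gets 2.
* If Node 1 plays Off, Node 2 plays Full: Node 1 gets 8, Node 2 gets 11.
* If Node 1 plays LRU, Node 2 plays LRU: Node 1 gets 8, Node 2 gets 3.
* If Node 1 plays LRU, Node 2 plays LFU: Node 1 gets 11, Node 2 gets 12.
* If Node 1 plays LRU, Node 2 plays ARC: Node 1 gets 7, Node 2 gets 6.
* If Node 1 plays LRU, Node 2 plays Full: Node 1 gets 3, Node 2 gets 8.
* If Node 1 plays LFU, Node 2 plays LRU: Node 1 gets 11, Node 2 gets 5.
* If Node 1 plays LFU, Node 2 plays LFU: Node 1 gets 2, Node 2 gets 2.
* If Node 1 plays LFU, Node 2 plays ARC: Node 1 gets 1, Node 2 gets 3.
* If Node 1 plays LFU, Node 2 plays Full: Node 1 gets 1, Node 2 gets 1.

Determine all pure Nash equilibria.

(Off, Full) and (LRU, LFU) and (LFU, LRU)

Mark each player's best response to every combination of opponents' strategies; a profile where every player is best-responding is a pure Nash equilibrium.
Node 1 against LRU: payoffs 1, 8, 11 → best response LFU.
Node 1 against LFU: payoffs 10, 11, 2 → best response LRU.
Node 1 against ARC: payoffs 3, 7, 1 → best response LRU.
Node 1 against Full: payoffs 8, 3, 1 → best response Off.
Node 2 against Off: payoffs 9, 6, 2, 11 → best response Full.
Node 2 against LRU: payoffs 3, 12, 6, 8 → best response LFU.
Node 2 against LFU: payoffs 5, 2, 3, 1 → best response LRU.
Mutual best responses: (Off, Full); (LRU, LFU); (LFU, LRU).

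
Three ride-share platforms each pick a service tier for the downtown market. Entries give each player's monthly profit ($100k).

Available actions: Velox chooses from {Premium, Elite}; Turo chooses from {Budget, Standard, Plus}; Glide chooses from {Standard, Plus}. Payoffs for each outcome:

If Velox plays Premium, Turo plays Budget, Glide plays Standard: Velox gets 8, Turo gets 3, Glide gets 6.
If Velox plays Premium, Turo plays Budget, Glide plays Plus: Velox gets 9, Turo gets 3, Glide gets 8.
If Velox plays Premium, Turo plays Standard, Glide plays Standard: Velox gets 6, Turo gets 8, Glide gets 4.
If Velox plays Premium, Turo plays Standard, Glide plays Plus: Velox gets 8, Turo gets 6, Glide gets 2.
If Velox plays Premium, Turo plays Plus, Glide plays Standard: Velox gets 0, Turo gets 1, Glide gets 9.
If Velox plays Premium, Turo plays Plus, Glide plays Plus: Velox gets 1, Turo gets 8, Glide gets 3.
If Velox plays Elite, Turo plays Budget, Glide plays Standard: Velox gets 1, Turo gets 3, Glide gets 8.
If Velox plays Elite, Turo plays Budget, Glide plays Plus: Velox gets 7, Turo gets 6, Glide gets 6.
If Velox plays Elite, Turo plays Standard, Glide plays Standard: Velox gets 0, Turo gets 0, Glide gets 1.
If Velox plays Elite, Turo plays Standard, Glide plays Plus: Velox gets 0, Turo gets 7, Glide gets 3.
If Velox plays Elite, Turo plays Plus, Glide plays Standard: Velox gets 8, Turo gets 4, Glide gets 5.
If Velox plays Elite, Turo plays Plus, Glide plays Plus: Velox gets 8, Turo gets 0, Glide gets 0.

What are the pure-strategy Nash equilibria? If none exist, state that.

(Premium, Standard, Standard), (Elite, Plus, Standard)

For each strategy profile, look for a profitable unilateral deviation.
(Premium, Budget, Standard): Turo can switch to Standard (3 → 8). Not NE.
(Premium, Budget, Plus): Turo can switch to Standard (3 → 6). Not NE.
(Premium, Standard, Standard): Velox gets 6, best alternative 0; Turo gets 8, best alternative 3; Glide gets 4, best alternative 2. No profitable deviation — NE.
(Premium, Standard, Plus): Turo can switch to Plus (6 → 8). Not NE.
(Premium, Plus, Standard): Velox can switch to Elite (0 → 8). Not NE.
(Premium, Plus, Plus): Velox can switch to Elite (1 → 8). Not NE.
(Elite, Budget, Standard): Velox can switch to Premium (1 → 8). Not NE.
(Elite, Plus, Standard): Velox gets 8, best alternative 0; Turo gets 4, best alternative 3; Glide gets 5, best alternative 0. No profitable deviation — NE.
(The remaining 4 profiles each have a profitable deviation by the same check.)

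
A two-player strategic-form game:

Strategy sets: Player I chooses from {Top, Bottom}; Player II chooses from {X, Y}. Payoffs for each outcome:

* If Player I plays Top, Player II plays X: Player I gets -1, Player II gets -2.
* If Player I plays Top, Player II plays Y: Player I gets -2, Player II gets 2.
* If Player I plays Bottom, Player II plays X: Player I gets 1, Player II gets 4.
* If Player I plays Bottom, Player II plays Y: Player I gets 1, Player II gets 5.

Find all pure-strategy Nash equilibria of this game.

Player I against X: payoffs -1, 1 → best response Bottom.
Player I against Y: payoffs -2, 1 → best response Bottom.
Player II against Top: payoffs -2, 2 → best response Y.
Player II against Bottom: payoffs 4, 5 → best response Y.
Mutual best responses: (Bottom, Y).

(Bottom, Y)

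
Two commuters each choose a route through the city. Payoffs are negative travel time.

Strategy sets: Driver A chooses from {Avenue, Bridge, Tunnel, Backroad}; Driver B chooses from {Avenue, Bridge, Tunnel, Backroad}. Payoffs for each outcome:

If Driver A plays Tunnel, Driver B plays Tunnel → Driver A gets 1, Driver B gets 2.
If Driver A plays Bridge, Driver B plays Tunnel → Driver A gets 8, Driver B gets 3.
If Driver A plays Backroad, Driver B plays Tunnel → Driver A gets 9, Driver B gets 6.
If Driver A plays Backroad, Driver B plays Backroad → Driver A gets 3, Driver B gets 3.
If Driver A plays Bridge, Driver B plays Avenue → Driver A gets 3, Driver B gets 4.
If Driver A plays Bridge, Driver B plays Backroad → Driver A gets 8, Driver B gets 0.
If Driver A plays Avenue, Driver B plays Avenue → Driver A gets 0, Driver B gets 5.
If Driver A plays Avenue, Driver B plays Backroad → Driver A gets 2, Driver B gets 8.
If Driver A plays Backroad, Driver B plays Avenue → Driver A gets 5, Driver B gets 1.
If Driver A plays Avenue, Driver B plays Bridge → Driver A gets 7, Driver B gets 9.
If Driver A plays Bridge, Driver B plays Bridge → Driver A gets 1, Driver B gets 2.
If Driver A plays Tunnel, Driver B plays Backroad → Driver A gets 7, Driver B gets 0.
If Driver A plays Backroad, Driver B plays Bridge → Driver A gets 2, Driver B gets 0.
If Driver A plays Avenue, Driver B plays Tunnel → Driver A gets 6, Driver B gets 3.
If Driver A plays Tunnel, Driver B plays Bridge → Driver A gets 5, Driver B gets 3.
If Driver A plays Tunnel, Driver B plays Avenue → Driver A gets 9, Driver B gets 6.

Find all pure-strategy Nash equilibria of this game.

Driver A against Avenue: payoffs 0, 3, 9, 5 → best response Tunnel.
Driver A against Bridge: payoffs 7, 1, 5, 2 → best response Avenue.
Driver A against Tunnel: payoffs 6, 8, 1, 9 → best response Backroad.
Driver A against Backroad: payoffs 2, 8, 7, 3 → best response Bridge.
Driver B against Avenue: payoffs 5, 9, 3, 8 → best response Bridge.
Driver B against Bridge: payoffs 4, 2, 3, 0 → best response Avenue.
Driver B against Tunnel: payoffs 6, 3, 2, 0 → best response Avenue.
Driver B against Backroad: payoffs 1, 0, 6, 3 → best response Tunnel.
Mutual best responses: (Avenue, Bridge); (Tunnel, Avenue); (Backroad, Tunnel).

The pure Nash equilibria are (Avenue, Bridge) and (Tunnel, Avenue) and (Backroad, Tunnel).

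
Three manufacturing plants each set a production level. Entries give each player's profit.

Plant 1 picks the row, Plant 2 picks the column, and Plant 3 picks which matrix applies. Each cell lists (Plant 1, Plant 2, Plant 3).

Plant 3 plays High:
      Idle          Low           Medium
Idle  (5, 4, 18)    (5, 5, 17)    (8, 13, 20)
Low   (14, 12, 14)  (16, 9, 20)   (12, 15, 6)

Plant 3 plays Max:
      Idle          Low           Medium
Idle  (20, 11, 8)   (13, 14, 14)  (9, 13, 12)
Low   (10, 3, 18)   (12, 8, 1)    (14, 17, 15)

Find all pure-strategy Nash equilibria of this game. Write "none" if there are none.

Mark each player's best response to every combination of opponents' strategies; a profile where every player is best-responding is a pure Nash equilibrium.
Plant 1 against (Idle, High): payoffs 5, 14 → best response Low.
Plant 1 against (Idle, Max): payoffs 20, 10 → best response Idle.
Plant 1 against (Low, High): payoffs 5, 16 → best response Low.
Plant 1 against (Low, Max): payoffs 13, 12 → best response Idle.
Plant 1 against (Medium, High): payoffs 8, 12 → best response Low.
Plant 1 against (Medium, Max): payoffs 9, 14 → best response Low.
Plant 2 against (Idle, High): payoffs 4, 5, 13 → best response Medium.
Plant 2 against (Idle, Max): payoffs 11, 14, 13 → best response Low.
Plant 2 against (Low, High): payoffs 12, 9, 15 → best response Medium.
Plant 2 against (Low, Max): payoffs 3, 8, 17 → best response Medium.
Plant 3 against (Idle, Idle): payoffs 18, 8 → best response High.
Plant 3 against (Idle, Low): payoffs 17, 14 → best response High.
Plant 3 against (Idle, Medium): payoffs 20, 12 → best response High.
Plant 3 against (Low, Idle): payoffs 14, 18 → best response Max.
Plant 3 against (Low, Low): payoffs 20, 1 → best response High.
Plant 3 against (Low, Medium): payoffs 6, 15 → best response Max.
Mutual best responses: (Low, Medium, Max).

The unique pure-strategy Nash equilibrium is (Low, Medium, Max).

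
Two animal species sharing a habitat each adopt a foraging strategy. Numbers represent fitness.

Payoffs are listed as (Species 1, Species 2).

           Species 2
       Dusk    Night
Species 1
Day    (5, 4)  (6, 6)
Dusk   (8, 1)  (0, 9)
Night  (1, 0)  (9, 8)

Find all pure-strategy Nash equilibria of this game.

Pure NE: (Night, Night)

(Day, Dusk): Species 1 can switch to Dusk (5 → 8). Not NE.
(Day, Night): Species 1 can switch to Night (6 → 9). Not NE.
(Dusk, Dusk): Species 2 can switch to Night (1 → 9). Not NE.
(Dusk, Night): Species 1 can switch to Day (0 → 6). Not NE.
(Night, Dusk): Species 1 can switch to Day (1 → 5). Not NE.
(Night, Night): Species 1 gets 9, best alternative 6; Species 2 gets 8, best alternative 0. No profitable deviation — NE.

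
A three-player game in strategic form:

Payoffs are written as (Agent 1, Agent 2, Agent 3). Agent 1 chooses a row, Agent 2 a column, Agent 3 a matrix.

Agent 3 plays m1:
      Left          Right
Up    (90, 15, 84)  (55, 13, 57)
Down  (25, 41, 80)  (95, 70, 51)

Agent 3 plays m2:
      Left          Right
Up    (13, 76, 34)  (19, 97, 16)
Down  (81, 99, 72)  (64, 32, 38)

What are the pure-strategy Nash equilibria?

The pure Nash equilibria are (Up, Left, m1) and (Down, Right, m1).

Agent 1 against (Left, m1): payoffs 90, 25 → best response Up.
Agent 1 against (Left, m2): payoffs 13, 81 → best response Down.
Agent 1 against (Right, m1): payoffs 55, 95 → best response Down.
Agent 1 against (Right, m2): payoffs 19, 64 → best response Down.
Agent 2 against (Up, m1): payoffs 15, 13 → best response Left.
Agent 2 against (Up, m2): payoffs 76, 97 → best response Right.
Agent 2 against (Down, m1): payoffs 41, 70 → best response Right.
Agent 2 against (Down, m2): payoffs 99, 32 → best response Left.
Agent 3 against (Up, Left): payoffs 84, 34 → best response m1.
Agent 3 against (Up, Right): payoffs 57, 16 → best response m1.
Agent 3 against (Down, Left): payoffs 80, 72 → best response m1.
Agent 3 against (Down, Right): payoffs 51, 38 → best response m1.
Mutual best responses: (Up, Left, m1); (Down, Right, m1).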